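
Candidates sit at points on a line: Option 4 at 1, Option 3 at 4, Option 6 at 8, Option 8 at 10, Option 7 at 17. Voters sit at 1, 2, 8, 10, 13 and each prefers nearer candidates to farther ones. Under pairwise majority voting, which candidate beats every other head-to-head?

With single-peaked preferences on a line, the Condorcet winner is the candidate closest to the median voter.
The median voter (position 8) is closest to Option 6 at 8.
Check: Option 6 vs Option 3 — voters closer to Option 6: 3 of 5.

Option 6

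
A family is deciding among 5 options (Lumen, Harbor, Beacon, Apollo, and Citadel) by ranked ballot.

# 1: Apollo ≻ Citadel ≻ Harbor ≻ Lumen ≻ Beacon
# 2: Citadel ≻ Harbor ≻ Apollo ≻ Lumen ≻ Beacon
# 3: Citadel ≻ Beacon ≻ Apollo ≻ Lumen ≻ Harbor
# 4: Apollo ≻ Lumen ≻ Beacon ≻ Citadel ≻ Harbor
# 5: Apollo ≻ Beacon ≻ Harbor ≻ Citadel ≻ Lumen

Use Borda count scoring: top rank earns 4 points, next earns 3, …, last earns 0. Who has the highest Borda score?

Borda scores:
  Lumen: 1 + 1 + 1 + 3 + 0 = 6
  Harbor: 2 + 3 + 0 + 0 + 2 = 7
  Beacon: 0 + 0 + 3 + 2 + 3 = 8
  Apollo: 4 + 2 + 2 + 4 + 4 = 16
  Citadel: 3 + 4 + 4 + 1 + 1 = 13
Apollo has the highest total.

Apollo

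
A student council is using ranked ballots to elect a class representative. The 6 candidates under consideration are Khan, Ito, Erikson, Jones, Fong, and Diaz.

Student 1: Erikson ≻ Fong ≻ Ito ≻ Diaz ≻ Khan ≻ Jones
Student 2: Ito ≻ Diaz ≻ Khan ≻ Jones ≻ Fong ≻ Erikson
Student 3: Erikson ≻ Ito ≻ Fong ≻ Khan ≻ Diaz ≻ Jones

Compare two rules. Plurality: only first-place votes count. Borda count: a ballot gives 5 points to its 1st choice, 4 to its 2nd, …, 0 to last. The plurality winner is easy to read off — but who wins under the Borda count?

Ito

Plurality first-place counts: Khan 0, Ito 1, Erikson 2, Jones 0, Fong 0, Diaz 0 → Erikson.
Borda totals: Khan 6, Ito 12, Erikson 10, Jones 2, Fong 8, Diaz 7 → Ito.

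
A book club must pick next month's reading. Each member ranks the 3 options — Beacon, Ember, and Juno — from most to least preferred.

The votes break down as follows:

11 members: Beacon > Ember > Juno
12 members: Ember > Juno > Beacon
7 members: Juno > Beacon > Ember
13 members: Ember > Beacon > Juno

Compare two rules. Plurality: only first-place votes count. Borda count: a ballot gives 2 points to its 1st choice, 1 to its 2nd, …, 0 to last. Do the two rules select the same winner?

Plurality first-place counts: Beacon 11, Ember 25, Juno 7 → Ember.
Borda totals: Beacon 42, Ember 61, Juno 26 → Ember.
The two rules agree on Ember.

Yes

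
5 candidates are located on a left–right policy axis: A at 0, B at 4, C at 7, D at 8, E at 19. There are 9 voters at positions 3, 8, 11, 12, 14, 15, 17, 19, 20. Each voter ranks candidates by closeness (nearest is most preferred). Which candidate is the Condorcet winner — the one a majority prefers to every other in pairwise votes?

E

With single-peaked preferences on a line, the Condorcet winner is the candidate closest to the median voter.
The median voter (position 14) is closest to E at 19.
Check: E vs A — voters closer to E: 7 of 9.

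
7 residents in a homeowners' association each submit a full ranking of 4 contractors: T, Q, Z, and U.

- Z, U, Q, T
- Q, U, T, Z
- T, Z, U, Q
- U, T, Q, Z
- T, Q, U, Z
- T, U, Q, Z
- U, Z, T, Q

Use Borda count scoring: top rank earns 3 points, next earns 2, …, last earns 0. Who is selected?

Borda scores:
  T: 0 + 1 + 3 + 2 + 3 + 3 + 1 = 13
  Q: 1 + 3 + 0 + 1 + 2 + 1 + 0 = 8
  Z: 3 + 0 + 2 + 0 + 0 + 0 + 2 = 7
  U: 2 + 2 + 1 + 3 + 1 + 2 + 3 = 14
U has the highest total.

U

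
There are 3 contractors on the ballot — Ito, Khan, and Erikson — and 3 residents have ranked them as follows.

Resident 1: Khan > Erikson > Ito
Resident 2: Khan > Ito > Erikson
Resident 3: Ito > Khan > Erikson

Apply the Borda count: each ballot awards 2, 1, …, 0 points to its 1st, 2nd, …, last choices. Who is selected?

Borda scores:
  Ito: 0 + 1 + 2 = 3
  Khan: 2 + 2 + 1 = 5
  Erikson: 1 + 0 + 0 = 1
Khan has the highest total.

Khan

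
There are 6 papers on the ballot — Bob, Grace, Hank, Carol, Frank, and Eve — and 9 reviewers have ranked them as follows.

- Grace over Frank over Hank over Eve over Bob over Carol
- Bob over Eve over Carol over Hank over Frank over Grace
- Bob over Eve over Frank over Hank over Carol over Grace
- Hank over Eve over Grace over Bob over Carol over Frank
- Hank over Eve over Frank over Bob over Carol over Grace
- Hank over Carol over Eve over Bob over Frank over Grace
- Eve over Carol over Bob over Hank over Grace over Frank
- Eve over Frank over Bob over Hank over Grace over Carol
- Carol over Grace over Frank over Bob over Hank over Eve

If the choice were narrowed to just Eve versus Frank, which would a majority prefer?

Ballots ranking Eve above Frank: 7.
Ballots ranking Frank above Eve: 2.
Eve wins the head-to-head, 7–2.

Eve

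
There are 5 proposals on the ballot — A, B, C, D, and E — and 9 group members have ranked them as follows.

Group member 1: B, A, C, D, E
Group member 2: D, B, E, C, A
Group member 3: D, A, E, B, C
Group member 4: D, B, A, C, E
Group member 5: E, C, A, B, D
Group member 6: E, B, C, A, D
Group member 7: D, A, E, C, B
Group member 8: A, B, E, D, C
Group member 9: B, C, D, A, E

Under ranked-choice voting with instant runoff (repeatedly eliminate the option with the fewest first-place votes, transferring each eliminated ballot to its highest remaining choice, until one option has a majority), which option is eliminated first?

C

Round 1: D 4, B 2, E 2, A 1, C 0. C has the fewest and is eliminated.
Round 2: D 4, B 2, E 2, A 1. A has the fewest and is eliminated.
Round 3: D 4, B 3, E 2. E has the fewest and is eliminated.
Round 4: B 5, D 4. B has a majority.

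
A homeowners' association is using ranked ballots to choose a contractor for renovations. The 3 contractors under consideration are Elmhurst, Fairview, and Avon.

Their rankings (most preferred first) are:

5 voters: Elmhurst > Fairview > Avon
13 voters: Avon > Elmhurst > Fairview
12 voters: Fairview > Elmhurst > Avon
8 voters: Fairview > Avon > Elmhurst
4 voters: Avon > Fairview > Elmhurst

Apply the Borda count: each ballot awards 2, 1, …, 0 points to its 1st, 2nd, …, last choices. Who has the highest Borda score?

Fairview

Borda scores:
  Elmhurst: 5·2 + 13·1 + 12·1 + 8·0 + 4·0 = 35
  Fairview: 5·1 + 13·0 + 12·2 + 8·2 + 4·1 = 49
  Avon: 5·0 + 13·2 + 12·0 + 8·1 + 4·2 = 42
Fairview has the highest total.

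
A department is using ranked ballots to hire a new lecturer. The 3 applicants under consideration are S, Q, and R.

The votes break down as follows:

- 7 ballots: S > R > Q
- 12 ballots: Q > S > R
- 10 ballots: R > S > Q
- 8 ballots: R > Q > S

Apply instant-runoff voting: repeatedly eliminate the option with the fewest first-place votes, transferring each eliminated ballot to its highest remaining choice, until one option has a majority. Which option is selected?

R

Round 1: R 18, Q 12, S 7. S has the fewest and is eliminated.
Round 2: R 25, Q 12. R has a majority.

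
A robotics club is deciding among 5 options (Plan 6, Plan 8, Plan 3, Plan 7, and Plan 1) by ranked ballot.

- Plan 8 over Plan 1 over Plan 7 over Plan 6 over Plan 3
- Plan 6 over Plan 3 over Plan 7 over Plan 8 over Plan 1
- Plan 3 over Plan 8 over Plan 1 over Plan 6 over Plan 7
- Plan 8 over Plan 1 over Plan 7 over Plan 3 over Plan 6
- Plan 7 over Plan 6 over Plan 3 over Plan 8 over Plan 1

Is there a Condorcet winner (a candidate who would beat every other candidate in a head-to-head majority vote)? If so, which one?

Head-to-head results (5 voters total):
Plan 6 vs Plan 8: Plan 8 wins 3–2.
Plan 6 vs Plan 3: Plan 6 wins 3–2.
Plan 6 vs Plan 7: Plan 7 wins 3–2.
Plan 6 vs Plan 1: Plan 1 wins 3–2.
Plan 8 vs Plan 3: Plan 3 wins 3–2.
Plan 8 vs Plan 7: Plan 8 wins 3–2.
Plan 8 vs Plan 1: Plan 8 wins 5–0.
Plan 3 vs Plan 7: Plan 7 wins 3–2.
Plan 3 vs Plan 1: Plan 3 wins 3–2.
Plan 7 vs Plan 1: Plan 1 wins 3–2.
No candidate beats all others: Plan 6 beats Plan 3 beats Plan 8 beats Plan 6, a majority cycle.

No Condorcet winner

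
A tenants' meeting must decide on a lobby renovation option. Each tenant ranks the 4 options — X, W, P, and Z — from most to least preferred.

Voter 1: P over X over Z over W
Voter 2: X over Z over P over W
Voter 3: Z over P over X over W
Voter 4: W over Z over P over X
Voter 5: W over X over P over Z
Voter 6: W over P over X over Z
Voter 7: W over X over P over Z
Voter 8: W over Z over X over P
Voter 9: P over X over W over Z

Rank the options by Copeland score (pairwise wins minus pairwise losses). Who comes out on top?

W

Pairwise results:
  X vs W: W wins 5–4.
  X vs P: P wins 5–4.
  X vs Z: X wins 6–3.
  W vs P: W wins 5–4.
  W vs Z: W wins 6–3.
  P vs Z: P wins 5–4.
Copeland scores (wins − losses):
  X: 1 − 2 = -1
  W: 3 − 0 = 3
  P: 2 − 1 = 1
  Z: 0 − 3 = -3
W has the best Copeland score.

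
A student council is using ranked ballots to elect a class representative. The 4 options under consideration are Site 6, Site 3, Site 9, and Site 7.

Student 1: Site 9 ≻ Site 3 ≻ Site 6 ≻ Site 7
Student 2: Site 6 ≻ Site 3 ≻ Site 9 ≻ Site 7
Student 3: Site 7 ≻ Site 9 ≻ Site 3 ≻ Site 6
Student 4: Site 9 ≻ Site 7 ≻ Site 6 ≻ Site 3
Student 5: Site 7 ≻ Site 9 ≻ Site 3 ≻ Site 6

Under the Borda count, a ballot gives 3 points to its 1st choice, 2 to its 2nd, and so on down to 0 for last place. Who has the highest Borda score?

Borda scores:
  Site 6: 1 + 3 + 0 + 1 + 0 = 5
  Site 3: 2 + 2 + 1 + 0 + 1 = 6
  Site 9: 3 + 1 + 2 + 3 + 2 = 11
  Site 7: 0 + 0 + 3 + 2 + 3 = 8
Site 9 has the highest total.

Site 9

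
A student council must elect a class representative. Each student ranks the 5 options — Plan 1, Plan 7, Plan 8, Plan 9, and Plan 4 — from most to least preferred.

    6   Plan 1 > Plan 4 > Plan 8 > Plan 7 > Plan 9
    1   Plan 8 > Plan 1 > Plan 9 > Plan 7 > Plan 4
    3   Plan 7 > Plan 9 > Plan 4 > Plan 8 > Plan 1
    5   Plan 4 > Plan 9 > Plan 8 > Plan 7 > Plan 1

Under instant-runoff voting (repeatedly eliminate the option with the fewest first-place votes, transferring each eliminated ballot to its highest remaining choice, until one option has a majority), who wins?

Plan 4

Round 1: Plan 1 6, Plan 4 5, Plan 7 3, Plan 8 1, Plan 9 0. Plan 9 has the fewest and is eliminated.
Round 2: Plan 1 6, Plan 4 5, Plan 7 3, Plan 8 1. Plan 8 has the fewest and is eliminated.
Round 3: Plan 1 7, Plan 4 5, Plan 7 3. Plan 7 has the fewest and is eliminated.
Round 4: Plan 4 8, Plan 1 7. Plan 4 has a majority.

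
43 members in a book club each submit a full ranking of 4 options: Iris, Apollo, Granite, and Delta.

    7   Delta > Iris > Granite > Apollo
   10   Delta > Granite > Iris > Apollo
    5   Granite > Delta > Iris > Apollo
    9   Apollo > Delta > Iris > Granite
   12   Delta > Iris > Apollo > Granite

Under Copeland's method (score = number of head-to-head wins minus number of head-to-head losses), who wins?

Pairwise results:
  Iris vs Apollo: Iris wins 34–9.
  Iris vs Granite: Iris wins 28–15.
  Iris vs Delta: Delta wins 43–0.
  Apollo vs Granite: Granite wins 22–21.
  Apollo vs Delta: Delta wins 34–9.
  Granite vs Delta: Delta wins 38–5.
Copeland scores (wins − losses):
  Iris: 2 − 1 = 1
  Apollo: 0 − 3 = -3
  Granite: 1 − 2 = -1
  Delta: 3 − 0 = 3
Delta has the best Copeland score.

Delta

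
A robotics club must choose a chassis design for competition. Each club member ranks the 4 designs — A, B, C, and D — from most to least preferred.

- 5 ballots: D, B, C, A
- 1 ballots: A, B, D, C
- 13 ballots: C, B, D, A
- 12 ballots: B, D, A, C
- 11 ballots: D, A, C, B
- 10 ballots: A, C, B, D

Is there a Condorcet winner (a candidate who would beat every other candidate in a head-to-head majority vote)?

Head-to-head results (52 voters total):
A vs B: B wins 30–22.
A vs C: A wins 34–18.
A vs D: D wins 41–11.
B vs C: C wins 34–18.
B vs D: B wins 36–16.
C vs D: D wins 29–23.
No candidate beats all others: A beats C beats B beats A, a majority cycle.

No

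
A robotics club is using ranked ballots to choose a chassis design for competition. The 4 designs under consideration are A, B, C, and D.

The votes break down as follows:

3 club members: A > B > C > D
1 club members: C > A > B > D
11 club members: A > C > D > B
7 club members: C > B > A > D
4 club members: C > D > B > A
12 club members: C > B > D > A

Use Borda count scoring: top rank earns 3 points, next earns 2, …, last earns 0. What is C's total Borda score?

Borda scores:
  A: 3·3 + 2 + 11·3 + 7·1 + 4·0 + 12·0 = 51
  B: 3·2 + 1 + 11·0 + 7·2 + 4·1 + 12·2 = 49
  C: 3·1 + 3 + 11·2 + 7·3 + 4·3 + 12·3 = 97
  D: 3·0 + 0 + 11·1 + 7·0 + 4·2 + 12·1 = 31

97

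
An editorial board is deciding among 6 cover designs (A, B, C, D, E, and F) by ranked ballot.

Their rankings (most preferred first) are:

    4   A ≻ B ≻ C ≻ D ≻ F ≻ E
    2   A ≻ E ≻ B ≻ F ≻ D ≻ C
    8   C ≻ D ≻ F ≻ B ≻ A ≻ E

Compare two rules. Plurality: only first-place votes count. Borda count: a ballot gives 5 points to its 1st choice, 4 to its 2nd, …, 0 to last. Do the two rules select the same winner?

Yes

Plurality first-place counts: A 6, B 0, C 8, D 0, E 0, F 0 → C.
Borda totals: A 38, B 38, C 52, D 42, E 8, F 32 → C.
The two rules agree on C.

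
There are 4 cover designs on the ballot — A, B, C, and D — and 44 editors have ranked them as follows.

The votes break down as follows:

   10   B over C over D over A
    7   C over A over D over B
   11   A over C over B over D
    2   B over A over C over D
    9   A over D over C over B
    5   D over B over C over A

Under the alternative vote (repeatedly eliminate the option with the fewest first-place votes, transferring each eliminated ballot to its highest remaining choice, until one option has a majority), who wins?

A

Round 1: A 20, B 12, C 7, D 5. D has the fewest and is eliminated.
Round 2: A 20, B 17, C 7. C has the fewest and is eliminated.
Round 3: A 27, B 17. A has a majority.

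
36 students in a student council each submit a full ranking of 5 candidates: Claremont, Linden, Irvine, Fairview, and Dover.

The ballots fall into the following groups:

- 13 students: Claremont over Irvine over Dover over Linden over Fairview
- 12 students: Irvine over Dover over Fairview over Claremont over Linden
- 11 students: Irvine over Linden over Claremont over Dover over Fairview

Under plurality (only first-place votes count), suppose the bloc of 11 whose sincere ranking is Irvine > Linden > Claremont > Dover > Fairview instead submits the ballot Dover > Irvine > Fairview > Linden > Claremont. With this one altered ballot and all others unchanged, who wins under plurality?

Claremont

First-place totals with the altered ballot: Claremont 13, Linden 0, Irvine 12, Fairview 0, Dover 11.
The switch changes the winner from Irvine to Claremont.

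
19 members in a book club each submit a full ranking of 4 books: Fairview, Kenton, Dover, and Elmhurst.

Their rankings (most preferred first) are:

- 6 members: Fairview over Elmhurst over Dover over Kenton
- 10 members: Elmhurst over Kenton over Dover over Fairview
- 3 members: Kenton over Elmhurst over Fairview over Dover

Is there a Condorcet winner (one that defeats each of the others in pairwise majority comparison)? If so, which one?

Head-to-head results (19 voters total):
Fairview vs Kenton: Kenton wins 13–6.
Fairview vs Dover: Dover wins 10–9.
Fairview vs Elmhurst: Elmhurst wins 13–6.
Kenton vs Dover: Kenton wins 13–6.
Kenton vs Elmhurst: Elmhurst wins 16–3.
Dover vs Elmhurst: Elmhurst wins 19–0.
Elmhurst beats each rival — Fairview (13–6), Kenton (16–3), Dover (19–0) — so Elmhurst is the Condorcet winner.

Elmhurst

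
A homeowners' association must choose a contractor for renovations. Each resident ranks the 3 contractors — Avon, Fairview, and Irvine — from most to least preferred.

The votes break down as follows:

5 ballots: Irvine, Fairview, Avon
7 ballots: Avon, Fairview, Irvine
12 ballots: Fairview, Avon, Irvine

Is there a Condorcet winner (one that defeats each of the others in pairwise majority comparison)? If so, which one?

Fairview

Head-to-head results (24 voters total):
Avon vs Fairview: Fairview wins 17–7.
Avon vs Irvine: Avon wins 19–5.
Fairview vs Irvine: Fairview wins 19–5.
Fairview beats each rival — Avon (17–7), Irvine (19–5) — so Fairview is the Condorcet winner.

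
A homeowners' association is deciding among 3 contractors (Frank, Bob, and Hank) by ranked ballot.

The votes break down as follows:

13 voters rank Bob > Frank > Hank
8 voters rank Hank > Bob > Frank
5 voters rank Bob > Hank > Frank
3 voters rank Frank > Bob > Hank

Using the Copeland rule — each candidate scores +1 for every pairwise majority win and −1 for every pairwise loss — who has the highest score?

Pairwise results:
  Frank vs Bob: Bob wins 26–3.
  Frank vs Hank: Frank wins 16–13.
  Bob vs Hank: Bob wins 21–8.
Copeland scores (wins − losses):
  Frank: 1 − 1 = 0
  Bob: 2 − 0 = 2
  Hank: 0 − 2 = -2
Bob has the best Copeland score.

Bob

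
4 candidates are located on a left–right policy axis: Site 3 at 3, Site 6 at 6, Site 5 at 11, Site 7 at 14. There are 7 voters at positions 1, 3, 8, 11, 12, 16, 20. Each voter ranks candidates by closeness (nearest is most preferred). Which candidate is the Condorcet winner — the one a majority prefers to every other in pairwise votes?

With single-peaked preferences on a line, the Condorcet winner is the candidate closest to the median voter.
The median voter (position 11) is closest to Site 5 at 11.
Check: Site 5 vs Site 3 — voters closer to Site 5: 5 of 7.

Site 5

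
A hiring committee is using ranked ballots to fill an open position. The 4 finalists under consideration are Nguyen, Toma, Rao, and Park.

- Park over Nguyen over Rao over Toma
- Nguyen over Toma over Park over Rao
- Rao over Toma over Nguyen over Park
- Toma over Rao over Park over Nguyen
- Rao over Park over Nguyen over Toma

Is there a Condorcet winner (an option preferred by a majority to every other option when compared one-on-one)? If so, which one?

Rao

Head-to-head results (5 voters total):
Nguyen vs Toma: Nguyen wins 3–2.
Nguyen vs Rao: Rao wins 3–2.
Nguyen vs Park: Park wins 3–2.
Toma vs Rao: Rao wins 3–2.
Toma vs Park: Toma wins 3–2.
Rao vs Park: Rao wins 3–2.
Rao beats each rival — Nguyen (3–2), Toma (3–2), Park (3–2) — so Rao is the Condorcet winner.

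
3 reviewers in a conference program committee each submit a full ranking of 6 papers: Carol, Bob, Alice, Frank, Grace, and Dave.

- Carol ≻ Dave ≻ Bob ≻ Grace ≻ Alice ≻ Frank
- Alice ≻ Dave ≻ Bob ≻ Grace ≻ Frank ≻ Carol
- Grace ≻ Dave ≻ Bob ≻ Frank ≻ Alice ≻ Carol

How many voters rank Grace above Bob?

1

Ballots ranking Grace above Bob: 1.
Ballots ranking Bob above Grace: 2.
So 1 of 3 voters prefer Grace to Bob.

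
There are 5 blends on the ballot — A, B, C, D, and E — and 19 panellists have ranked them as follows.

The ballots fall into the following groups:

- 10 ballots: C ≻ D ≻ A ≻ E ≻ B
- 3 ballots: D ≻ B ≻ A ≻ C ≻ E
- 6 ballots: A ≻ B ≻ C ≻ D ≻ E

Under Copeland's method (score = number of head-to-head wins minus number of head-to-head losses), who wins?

Pairwise results:
  A vs B: A wins 16–3.
  A vs C: C wins 10–9.
  A vs D: D wins 13–6.
  A vs E: A wins 19–0.
  B vs C: C wins 10–9.
  B vs D: D wins 13–6.
  B vs E: E wins 10–9.
  C vs D: C wins 16–3.
  C vs E: C wins 19–0.
  D vs E: D wins 19–0.
Copeland scores (wins − losses):
  A: 2 − 2 = 0
  B: 0 − 4 = -4
  C: 4 − 0 = 4
  D: 3 − 1 = 2
  E: 1 − 3 = -2
C has the best Copeland score.

C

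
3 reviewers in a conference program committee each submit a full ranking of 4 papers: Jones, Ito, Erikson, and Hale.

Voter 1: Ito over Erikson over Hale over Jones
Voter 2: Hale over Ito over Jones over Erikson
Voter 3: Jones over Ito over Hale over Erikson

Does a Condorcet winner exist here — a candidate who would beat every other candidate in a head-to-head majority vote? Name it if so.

Ito

Head-to-head results (3 voters total):
Jones vs Ito: Ito wins 2–1.
Jones vs Erikson: Jones wins 2–1.
Jones vs Hale: Hale wins 2–1.
Ito vs Erikson: Ito wins 3–0.
Ito vs Hale: Ito wins 2–1.
Erikson vs Hale: Hale wins 2–1.
Ito beats each rival — Jones (2–1), Erikson (3–0), Hale (2–1) — so Ito is the Condorcet winner.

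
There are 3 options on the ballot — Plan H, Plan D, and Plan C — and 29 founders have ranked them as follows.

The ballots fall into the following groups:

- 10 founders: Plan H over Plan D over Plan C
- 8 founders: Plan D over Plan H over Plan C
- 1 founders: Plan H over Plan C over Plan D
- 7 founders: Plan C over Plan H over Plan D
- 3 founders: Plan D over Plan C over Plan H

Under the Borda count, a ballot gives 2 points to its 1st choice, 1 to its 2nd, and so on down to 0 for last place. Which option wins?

Plan H

Borda scores:
  Plan H: 10·2 + 8·1 + 2 + 7·1 + 3·0 = 37
  Plan D: 10·1 + 8·2 + 0 + 7·0 + 3·2 = 32
  Plan C: 10·0 + 8·0 + 1 + 7·2 + 3·1 = 18
Plan H has the highest total.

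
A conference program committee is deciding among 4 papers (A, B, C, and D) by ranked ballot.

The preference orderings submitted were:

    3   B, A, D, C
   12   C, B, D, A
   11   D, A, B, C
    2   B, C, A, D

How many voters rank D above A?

Ballots ranking D above A: 12+11 = 23.
Ballots ranking A above D: 3+2 = 5.
So 23 of 28 voters prefer D to A.

23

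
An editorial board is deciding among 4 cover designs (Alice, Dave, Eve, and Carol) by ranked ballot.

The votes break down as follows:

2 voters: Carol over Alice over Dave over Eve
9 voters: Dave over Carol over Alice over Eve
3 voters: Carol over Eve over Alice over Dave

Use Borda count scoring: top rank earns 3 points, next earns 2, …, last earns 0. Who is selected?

Borda scores:
  Alice: 2·2 + 9·1 + 3·1 = 16
  Dave: 2·1 + 9·3 + 3·0 = 29
  Eve: 2·0 + 9·0 + 3·2 = 6
  Carol: 2·3 + 9·2 + 3·3 = 33
Carol has the highest total.

Carol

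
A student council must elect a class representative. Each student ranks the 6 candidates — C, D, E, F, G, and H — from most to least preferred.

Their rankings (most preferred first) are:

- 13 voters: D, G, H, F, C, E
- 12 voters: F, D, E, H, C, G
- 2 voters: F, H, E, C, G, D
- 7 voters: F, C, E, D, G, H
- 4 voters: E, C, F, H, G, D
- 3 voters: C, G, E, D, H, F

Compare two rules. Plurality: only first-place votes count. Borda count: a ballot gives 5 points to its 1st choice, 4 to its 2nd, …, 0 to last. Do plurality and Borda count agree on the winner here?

Yes

Plurality first-place counts: C 3, D 13, E 4, F 21, G 0, H 0 → F.
Borda totals: C 88, D 133, E 92, F 143, G 77, H 82 → F.
The two rules agree on F.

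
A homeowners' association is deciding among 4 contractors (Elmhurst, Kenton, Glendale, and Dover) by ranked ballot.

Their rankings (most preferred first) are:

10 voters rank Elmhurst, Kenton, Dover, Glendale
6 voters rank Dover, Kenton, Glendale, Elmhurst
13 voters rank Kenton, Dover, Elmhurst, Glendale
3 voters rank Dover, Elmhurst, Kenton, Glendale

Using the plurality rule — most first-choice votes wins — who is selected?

Kenton

First-place vote totals:
  Elmhurst: 10
  Kenton: 13
  Glendale: 0
  Dover: 9
Kenton has the most first-place votes.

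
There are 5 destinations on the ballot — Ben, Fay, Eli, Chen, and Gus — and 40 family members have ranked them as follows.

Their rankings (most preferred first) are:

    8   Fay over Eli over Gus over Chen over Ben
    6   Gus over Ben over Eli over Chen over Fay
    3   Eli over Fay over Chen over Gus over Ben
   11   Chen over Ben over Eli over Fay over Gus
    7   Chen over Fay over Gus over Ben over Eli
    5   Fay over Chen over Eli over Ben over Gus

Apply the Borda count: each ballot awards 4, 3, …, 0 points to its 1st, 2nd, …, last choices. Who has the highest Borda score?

Borda scores:
  Ben: 8·0 + 6·3 + 3·0 + 11·3 + 7·1 + 5·1 = 63
  Fay: 8·4 + 6·0 + 3·3 + 11·1 + 7·3 + 5·4 = 93
  Eli: 8·3 + 6·2 + 3·4 + 11·2 + 7·0 + 5·2 = 80
  Chen: 8·1 + 6·1 + 3·2 + 11·4 + 7·4 + 5·3 = 107
  Gus: 8·2 + 6·4 + 3·1 + 11·0 + 7·2 + 5·0 = 57
Chen has the highest total.

Chen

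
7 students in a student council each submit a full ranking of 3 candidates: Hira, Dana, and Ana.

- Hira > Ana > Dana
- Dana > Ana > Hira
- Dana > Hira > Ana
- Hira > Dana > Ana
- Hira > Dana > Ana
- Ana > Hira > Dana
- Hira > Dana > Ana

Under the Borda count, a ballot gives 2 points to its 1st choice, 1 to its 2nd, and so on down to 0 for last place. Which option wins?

Borda scores:
  Hira: 2 + 0 + 1 + 2 + 2 + 1 + 2 = 10
  Dana: 0 + 2 + 2 + 1 + 1 + 0 + 1 = 7
  Ana: 1 + 1 + 0 + 0 + 0 + 2 + 0 = 4
Hira has the highest total.

Hira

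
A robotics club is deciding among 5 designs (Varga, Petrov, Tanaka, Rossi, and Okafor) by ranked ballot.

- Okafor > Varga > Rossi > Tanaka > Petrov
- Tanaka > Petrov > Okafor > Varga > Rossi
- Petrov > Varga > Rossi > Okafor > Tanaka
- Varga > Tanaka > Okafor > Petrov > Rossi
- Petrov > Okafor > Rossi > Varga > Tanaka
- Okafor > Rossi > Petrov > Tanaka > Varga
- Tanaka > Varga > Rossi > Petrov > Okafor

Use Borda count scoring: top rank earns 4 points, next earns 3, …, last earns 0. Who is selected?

Borda scores:
  Varga: 3 + 1 + 3 + 4 + 1 + 0 + 3 = 15
  Petrov: 0 + 3 + 4 + 1 + 4 + 2 + 1 = 15
  Tanaka: 1 + 4 + 0 + 3 + 0 + 1 + 4 = 13
  Rossi: 2 + 0 + 2 + 0 + 2 + 3 + 2 = 11
  Okafor: 4 + 2 + 1 + 2 + 3 + 4 + 0 = 16
Okafor has the highest total.

Okafor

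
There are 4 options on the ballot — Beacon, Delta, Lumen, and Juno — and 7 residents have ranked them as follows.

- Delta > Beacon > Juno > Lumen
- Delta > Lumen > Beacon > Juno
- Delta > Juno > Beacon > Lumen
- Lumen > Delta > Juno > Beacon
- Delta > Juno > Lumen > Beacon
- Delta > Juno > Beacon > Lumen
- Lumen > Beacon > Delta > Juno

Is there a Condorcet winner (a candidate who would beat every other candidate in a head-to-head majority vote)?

Yes

Head-to-head results (7 voters total):
Beacon vs Delta: Delta wins 6–1.
Beacon vs Lumen: Lumen wins 4–3.
Beacon vs Juno: Juno wins 4–3.
Delta vs Lumen: Delta wins 5–2.
Delta vs Juno: Delta wins 7–0.
Lumen vs Juno: Juno wins 4–3.
Delta beats each rival — Beacon (6–1), Lumen (5–2), Juno (7–0) — so Delta is the Condorcet winner.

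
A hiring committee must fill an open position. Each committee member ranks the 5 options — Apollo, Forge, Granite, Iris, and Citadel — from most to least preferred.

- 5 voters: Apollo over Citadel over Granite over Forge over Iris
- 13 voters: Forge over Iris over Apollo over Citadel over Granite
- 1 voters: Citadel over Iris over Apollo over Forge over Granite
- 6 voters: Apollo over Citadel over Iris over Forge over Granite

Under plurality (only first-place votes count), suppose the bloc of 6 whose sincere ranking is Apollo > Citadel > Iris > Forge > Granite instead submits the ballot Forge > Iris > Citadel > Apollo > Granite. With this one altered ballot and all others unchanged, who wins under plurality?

Forge

First-place totals with the altered ballot: Apollo 5, Forge 19, Granite 0, Iris 0, Citadel 1.
The winner is unchanged: still Forge.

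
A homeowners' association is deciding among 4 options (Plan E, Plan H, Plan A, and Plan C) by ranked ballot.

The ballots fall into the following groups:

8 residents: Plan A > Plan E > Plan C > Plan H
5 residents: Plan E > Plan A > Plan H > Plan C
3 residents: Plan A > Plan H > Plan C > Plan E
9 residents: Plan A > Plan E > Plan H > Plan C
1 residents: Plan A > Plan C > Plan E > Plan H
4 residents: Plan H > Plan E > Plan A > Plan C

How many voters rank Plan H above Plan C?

21

Ballots ranking Plan H above Plan C: 5+3+9+4 = 21.
Ballots ranking Plan C above Plan H: 8+1 = 9.
So 21 of 30 voters prefer Plan H to Plan C.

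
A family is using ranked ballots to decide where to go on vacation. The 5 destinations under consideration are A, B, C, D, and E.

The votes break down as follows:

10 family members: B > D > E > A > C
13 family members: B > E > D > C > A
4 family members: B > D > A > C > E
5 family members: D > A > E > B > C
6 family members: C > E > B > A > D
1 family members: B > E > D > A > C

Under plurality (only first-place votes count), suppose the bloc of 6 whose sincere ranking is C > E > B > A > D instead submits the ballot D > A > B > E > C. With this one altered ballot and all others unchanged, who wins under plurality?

B

First-place totals with the altered ballot: A 0, B 28, C 0, D 11, E 0.
The winner is unchanged: still B.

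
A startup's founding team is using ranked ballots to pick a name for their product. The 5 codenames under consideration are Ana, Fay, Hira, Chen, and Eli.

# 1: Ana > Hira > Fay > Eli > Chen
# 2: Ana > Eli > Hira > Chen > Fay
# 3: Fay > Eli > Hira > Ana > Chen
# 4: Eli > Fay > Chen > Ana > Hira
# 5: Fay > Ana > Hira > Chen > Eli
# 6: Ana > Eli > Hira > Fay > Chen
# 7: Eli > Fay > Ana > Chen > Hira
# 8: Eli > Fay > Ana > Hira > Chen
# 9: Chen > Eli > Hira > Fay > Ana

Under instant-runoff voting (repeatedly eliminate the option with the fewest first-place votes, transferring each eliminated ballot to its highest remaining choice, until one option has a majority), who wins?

Eli

Round 1: Ana 3, Eli 3, Fay 2, Chen 1, Hira 0. Hira has the fewest and is eliminated.
Round 2: Ana 3, Eli 3, Fay 2, Chen 1. Chen has the fewest and is eliminated.
Round 3: Eli 4, Ana 3, Fay 2. Fay has the fewest and is eliminated.
Round 4: Eli 5, Ana 4. Eli has a majority.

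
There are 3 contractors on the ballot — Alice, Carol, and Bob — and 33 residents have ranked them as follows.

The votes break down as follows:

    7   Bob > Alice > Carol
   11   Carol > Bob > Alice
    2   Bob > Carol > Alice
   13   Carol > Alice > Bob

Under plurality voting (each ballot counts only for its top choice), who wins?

Carol

First-place vote totals:
  Alice: 0
  Carol: 24
  Bob: 9
Carol has the most first-place votes.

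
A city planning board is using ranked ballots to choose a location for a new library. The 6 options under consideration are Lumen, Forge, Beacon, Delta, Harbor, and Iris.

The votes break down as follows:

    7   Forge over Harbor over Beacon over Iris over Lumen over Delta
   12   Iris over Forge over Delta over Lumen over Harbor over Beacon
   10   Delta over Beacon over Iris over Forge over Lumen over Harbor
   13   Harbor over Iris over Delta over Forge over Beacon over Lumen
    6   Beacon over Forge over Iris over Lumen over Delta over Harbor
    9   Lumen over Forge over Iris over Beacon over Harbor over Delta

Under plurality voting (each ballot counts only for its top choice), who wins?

First-place vote totals:
  Lumen: 9
  Forge: 7
  Beacon: 6
  Delta: 10
  Harbor: 13
  Iris: 12
Harbor has the most first-place votes.

Harbor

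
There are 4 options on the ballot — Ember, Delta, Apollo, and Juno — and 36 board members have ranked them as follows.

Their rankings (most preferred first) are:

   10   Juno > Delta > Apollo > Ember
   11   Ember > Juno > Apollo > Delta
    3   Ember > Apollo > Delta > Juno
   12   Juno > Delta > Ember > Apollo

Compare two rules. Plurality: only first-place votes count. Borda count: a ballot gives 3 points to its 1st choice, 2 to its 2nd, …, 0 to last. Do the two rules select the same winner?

Yes

Plurality first-place counts: Ember 14, Delta 0, Apollo 0, Juno 22 → Juno.
Borda totals: Ember 54, Delta 47, Apollo 27, Juno 88 → Juno.
The two rules agree on Juno.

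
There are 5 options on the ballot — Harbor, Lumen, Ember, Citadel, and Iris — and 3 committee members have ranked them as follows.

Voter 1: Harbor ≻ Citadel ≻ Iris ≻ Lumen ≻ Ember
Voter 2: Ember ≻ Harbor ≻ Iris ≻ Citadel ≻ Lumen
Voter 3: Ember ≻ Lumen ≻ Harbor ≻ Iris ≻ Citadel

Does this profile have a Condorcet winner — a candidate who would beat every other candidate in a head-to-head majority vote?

Head-to-head results (3 voters total):
Harbor vs Lumen: Harbor wins 2–1.
Harbor vs Ember: Ember wins 2–1.
Harbor vs Citadel: Harbor wins 3–0.
Harbor vs Iris: Harbor wins 3–0.
Lumen vs Ember: Ember wins 2–1.
Lumen vs Citadel: Citadel wins 2–1.
Lumen vs Iris: Iris wins 2–1.
Ember vs Citadel: Ember wins 2–1.
Ember vs Iris: Ember wins 2–1.
Citadel vs Iris: Iris wins 2–1.
Ember beats each rival — Harbor (2–1), Lumen (2–1), Citadel (2–1), Iris (2–1) — so Ember is the Condorcet winner.

Yes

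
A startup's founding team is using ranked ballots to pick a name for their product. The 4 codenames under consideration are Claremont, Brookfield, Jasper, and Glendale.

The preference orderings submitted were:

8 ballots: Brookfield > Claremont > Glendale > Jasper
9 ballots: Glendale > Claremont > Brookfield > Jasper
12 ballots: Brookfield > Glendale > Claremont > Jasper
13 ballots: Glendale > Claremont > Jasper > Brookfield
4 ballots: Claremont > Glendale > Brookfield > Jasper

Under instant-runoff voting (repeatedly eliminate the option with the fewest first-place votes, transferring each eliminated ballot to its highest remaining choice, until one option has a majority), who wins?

Round 1: Glendale 22, Brookfield 20, Claremont 4, Jasper 0. Jasper has the fewest and is eliminated.
Round 2: Glendale 22, Brookfield 20, Claremont 4. Claremont has the fewest and is eliminated.
Round 3: Glendale 26, Brookfield 20. Glendale has a majority.

Glendale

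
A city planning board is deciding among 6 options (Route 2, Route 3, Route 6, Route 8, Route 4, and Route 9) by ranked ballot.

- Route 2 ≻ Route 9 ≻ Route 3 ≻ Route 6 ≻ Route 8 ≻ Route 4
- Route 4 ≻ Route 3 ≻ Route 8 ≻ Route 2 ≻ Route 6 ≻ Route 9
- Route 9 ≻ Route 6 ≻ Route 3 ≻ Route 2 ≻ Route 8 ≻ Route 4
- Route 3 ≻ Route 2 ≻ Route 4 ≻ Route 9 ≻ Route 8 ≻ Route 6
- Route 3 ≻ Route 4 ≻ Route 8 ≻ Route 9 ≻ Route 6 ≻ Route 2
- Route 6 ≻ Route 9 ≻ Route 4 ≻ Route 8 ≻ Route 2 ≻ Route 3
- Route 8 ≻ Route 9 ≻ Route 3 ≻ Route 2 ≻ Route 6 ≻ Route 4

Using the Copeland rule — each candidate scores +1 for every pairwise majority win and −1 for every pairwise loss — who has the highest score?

Route 9

Pairwise results:
  Route 2 vs Route 3: Route 3 wins 5–2.
  Route 2 vs Route 6: Route 2 wins 4–3.
  Route 2 vs Route 8: Route 8 wins 4–3.
  Route 2 vs Route 4: Route 2 wins 4–3.
  Route 2 vs Route 9: Route 9 wins 4–3.
  Route 3 vs Route 6: Route 3 wins 5–2.
  Route 3 vs Route 8: Route 3 wins 5–2.
  Route 3 vs Route 4: Route 3 wins 5–2.
  Route 3 vs Route 9: Route 9 wins 4–3.
  Route 6 vs Route 8: Route 8 wins 4–3.
  Route 6 vs Route 4: Route 6 wins 4–3.
  Route 6 vs Route 9: Route 9 wins 5–2.
  Route 8 vs Route 4: Route 4 wins 4–3.
  Route 8 vs Route 9: Route 9 wins 4–3.
  Route 4 vs Route 9: Route 9 wins 4–3.
Copeland scores (wins − losses):
  Route 2: 2 − 3 = -1
  Route 3: 4 − 1 = 3
  Route 6: 1 − 4 = -3
  Route 8: 2 − 3 = -1
  Route 4: 1 − 4 = -3
  Route 9: 5 − 0 = 5
Route 9 has the best Copeland score.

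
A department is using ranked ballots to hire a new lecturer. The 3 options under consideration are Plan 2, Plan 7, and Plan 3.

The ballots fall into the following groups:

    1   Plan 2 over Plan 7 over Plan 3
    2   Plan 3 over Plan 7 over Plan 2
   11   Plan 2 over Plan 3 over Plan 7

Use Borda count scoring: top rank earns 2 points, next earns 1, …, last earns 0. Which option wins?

Borda scores:
  Plan 2: 2 + 2·0 + 11·2 = 24
  Plan 7: 1 + 2·1 + 11·0 = 3
  Plan 3: 0 + 2·2 + 11·1 = 15
Plan 2 has the highest total.

Plan 2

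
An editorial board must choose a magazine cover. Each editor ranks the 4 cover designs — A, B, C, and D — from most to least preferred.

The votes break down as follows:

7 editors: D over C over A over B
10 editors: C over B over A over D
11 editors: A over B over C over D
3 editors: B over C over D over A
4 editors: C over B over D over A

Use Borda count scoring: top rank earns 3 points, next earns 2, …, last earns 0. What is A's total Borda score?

50

Borda scores:
  A: 7·1 + 10·1 + 11·3 + 3·0 + 4·0 = 50
  B: 7·0 + 10·2 + 11·2 + 3·3 + 4·2 = 59
  C: 7·2 + 10·3 + 11·1 + 3·2 + 4·3 = 73
  D: 7·3 + 10·0 + 11·0 + 3·1 + 4·1 = 28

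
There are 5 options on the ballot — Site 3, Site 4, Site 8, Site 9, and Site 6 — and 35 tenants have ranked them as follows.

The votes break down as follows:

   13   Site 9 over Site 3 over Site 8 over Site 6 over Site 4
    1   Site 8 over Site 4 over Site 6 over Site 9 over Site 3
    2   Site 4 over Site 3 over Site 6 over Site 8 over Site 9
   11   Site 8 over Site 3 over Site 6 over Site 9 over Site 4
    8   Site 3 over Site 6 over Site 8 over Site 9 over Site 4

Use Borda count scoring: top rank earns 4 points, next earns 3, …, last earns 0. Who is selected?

Site 3

Borda scores:
  Site 3: 13·3 + 0 + 2·3 + 11·3 + 8·4 = 110
  Site 4: 13·0 + 3 + 2·4 + 11·0 + 8·0 = 11
  Site 8: 13·2 + 4 + 2·1 + 11·4 + 8·2 = 92
  Site 9: 13·4 + 1 + 2·0 + 11·1 + 8·1 = 72
  Site 6: 13·1 + 2 + 2·2 + 11·2 + 8·3 = 65
Site 3 has the highest total.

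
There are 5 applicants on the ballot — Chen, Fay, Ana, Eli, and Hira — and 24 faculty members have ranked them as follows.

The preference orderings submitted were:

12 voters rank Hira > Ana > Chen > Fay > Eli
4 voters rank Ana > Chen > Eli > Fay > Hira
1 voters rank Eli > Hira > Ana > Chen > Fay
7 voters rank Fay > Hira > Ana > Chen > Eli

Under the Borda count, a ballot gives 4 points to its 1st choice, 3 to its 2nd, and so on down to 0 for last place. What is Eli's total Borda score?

12

Borda scores:
  Chen: 12·2 + 4·3 + 1 + 7·1 = 44
  Fay: 12·1 + 4·1 + 0 + 7·4 = 44
  Ana: 12·3 + 4·4 + 2 + 7·2 = 68
  Eli: 12·0 + 4·2 + 4 + 7·0 = 12
  Hira: 12·4 + 4·0 + 3 + 7·3 = 72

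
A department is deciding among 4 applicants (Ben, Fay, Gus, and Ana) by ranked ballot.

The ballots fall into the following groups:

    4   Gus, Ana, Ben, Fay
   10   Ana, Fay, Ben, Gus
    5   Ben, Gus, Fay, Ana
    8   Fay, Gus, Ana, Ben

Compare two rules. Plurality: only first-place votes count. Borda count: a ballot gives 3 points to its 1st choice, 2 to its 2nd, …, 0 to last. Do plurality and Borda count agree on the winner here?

No

Plurality first-place counts: Ben 5, Fay 8, Gus 4, Ana 10 → Ana.
Borda totals: Ben 29, Fay 49, Gus 38, Ana 46 → Fay.
The two rules disagree: plurality picks Ana, Borda picks Fay.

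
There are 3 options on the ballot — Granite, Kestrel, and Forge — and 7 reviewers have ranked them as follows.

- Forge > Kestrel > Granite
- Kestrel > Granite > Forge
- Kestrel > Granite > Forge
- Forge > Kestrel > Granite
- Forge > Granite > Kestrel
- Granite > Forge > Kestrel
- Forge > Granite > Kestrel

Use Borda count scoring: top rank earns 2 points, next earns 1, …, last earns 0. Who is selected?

Forge

Borda scores:
  Granite: 0 + 1 + 1 + 0 + 1 + 2 + 1 = 6
  Kestrel: 1 + 2 + 2 + 1 + 0 + 0 + 0 = 6
  Forge: 2 + 0 + 0 + 2 + 2 + 1 + 2 = 9
Forge has the highest total.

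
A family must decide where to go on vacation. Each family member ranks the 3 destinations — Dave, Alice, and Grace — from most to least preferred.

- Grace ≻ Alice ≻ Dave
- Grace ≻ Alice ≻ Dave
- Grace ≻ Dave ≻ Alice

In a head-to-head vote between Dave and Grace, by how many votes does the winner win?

3

Ballots ranking Dave above Grace: 0.
Ballots ranking Grace above Dave: 3.
Grace wins 3–0, a margin of 3.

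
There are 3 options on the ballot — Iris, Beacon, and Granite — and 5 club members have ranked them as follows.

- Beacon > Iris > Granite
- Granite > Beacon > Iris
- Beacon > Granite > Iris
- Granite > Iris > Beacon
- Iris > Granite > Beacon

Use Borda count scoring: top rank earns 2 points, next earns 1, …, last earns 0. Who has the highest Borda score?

Granite

Borda scores:
  Iris: 1 + 0 + 0 + 1 + 2 = 4
  Beacon: 2 + 1 + 2 + 0 + 0 = 5
  Granite: 0 + 2 + 1 + 2 + 1 = 6
Granite has the highest total.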